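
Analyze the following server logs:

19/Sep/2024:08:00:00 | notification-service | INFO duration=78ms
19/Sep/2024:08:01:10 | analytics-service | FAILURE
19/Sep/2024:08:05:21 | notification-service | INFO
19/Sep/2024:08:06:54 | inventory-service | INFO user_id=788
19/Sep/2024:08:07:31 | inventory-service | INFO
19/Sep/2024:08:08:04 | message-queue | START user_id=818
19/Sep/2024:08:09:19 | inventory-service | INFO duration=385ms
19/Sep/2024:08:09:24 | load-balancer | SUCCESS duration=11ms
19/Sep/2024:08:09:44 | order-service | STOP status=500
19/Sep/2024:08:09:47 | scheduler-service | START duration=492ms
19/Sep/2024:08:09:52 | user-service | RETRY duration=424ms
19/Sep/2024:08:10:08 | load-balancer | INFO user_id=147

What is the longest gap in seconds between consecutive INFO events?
321

To find the longest gap:

1. Extract all INFO events in chronological order
2. Calculate time differences between consecutive events
3. Find the maximum difference
4. Longest gap: 321 seconds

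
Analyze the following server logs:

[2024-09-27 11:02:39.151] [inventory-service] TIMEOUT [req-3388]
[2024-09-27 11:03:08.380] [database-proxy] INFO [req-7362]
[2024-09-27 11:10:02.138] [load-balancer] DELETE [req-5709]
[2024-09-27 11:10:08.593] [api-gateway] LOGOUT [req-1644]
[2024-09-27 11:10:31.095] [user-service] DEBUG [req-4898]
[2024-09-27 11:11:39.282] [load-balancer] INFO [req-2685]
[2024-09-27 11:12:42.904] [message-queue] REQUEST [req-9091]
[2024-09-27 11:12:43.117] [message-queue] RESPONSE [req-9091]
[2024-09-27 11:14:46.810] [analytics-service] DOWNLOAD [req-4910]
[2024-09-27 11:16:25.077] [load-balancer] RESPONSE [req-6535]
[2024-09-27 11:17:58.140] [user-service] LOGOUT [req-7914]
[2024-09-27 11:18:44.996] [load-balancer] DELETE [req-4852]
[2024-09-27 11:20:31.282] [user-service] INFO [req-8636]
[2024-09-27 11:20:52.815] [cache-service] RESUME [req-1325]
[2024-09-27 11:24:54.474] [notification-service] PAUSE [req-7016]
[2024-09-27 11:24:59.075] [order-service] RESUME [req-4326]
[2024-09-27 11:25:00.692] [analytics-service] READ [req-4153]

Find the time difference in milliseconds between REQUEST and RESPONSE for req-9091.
213

To calculate latency:

1. Find REQUEST with id req-9091: 2024-09-27 11:12:42.904
2. Find RESPONSE with id req-9091: 2024-09-27 11:12:43.117
3. Latency: 2024-09-27 11:12:43.117 - 2024-09-27 11:12:42.904 = 213ms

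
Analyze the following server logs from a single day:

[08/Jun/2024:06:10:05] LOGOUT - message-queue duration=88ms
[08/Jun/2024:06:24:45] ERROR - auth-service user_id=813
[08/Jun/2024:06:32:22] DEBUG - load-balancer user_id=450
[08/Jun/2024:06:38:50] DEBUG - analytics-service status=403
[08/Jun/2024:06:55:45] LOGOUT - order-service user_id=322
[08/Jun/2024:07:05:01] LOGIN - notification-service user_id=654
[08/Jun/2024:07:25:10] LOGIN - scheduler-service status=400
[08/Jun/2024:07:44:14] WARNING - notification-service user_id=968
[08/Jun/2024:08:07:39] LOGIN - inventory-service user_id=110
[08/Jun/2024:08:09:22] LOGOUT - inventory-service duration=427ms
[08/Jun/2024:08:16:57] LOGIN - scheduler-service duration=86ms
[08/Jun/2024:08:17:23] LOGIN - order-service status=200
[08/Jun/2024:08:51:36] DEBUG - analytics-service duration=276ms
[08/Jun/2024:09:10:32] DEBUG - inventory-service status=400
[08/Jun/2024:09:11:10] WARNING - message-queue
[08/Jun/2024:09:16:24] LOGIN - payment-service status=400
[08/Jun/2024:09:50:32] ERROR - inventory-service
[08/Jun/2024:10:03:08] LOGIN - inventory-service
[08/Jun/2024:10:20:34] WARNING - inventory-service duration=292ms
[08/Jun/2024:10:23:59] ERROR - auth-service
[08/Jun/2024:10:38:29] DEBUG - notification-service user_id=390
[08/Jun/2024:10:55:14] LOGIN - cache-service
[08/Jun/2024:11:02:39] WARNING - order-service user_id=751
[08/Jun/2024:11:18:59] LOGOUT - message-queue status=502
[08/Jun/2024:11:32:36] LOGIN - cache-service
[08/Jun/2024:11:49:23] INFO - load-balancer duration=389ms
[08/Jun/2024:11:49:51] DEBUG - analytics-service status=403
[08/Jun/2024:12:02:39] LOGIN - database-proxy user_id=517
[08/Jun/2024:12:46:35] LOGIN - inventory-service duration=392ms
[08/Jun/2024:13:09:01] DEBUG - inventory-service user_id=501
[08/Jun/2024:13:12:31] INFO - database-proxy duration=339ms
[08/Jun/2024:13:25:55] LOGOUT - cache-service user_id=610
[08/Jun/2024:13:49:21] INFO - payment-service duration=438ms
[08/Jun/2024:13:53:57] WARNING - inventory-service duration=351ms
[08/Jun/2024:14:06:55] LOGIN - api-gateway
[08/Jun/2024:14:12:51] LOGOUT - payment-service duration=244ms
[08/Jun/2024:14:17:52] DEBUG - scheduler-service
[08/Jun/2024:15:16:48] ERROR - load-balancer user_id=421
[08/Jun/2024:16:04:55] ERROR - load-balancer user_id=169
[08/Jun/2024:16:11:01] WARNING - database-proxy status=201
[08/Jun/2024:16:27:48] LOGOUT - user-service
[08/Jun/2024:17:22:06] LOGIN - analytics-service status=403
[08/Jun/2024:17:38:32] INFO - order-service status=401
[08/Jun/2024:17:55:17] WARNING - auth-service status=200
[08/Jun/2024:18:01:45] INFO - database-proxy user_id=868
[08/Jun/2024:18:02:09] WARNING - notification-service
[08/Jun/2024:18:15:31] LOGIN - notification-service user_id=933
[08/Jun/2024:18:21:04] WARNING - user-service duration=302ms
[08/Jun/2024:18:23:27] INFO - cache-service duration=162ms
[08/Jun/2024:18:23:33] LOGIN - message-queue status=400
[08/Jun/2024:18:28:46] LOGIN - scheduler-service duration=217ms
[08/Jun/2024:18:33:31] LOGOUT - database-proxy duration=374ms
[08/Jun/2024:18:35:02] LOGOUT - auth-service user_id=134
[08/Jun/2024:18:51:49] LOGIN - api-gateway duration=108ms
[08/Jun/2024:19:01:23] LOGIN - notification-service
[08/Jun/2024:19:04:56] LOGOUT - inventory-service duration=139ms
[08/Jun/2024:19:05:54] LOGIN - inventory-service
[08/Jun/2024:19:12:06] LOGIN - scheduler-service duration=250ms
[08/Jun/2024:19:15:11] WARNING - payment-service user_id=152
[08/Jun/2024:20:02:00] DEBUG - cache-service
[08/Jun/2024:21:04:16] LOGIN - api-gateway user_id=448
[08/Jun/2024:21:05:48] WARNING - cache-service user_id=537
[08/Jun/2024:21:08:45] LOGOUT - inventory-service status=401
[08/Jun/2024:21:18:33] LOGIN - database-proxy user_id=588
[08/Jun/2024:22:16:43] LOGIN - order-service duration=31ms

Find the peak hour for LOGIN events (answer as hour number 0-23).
18

To find the peak hour:

1. Group all LOGIN events by hour
2. Count events in each hour
3. Find hour with maximum count
4. Peak hour: 18 (with 4 events)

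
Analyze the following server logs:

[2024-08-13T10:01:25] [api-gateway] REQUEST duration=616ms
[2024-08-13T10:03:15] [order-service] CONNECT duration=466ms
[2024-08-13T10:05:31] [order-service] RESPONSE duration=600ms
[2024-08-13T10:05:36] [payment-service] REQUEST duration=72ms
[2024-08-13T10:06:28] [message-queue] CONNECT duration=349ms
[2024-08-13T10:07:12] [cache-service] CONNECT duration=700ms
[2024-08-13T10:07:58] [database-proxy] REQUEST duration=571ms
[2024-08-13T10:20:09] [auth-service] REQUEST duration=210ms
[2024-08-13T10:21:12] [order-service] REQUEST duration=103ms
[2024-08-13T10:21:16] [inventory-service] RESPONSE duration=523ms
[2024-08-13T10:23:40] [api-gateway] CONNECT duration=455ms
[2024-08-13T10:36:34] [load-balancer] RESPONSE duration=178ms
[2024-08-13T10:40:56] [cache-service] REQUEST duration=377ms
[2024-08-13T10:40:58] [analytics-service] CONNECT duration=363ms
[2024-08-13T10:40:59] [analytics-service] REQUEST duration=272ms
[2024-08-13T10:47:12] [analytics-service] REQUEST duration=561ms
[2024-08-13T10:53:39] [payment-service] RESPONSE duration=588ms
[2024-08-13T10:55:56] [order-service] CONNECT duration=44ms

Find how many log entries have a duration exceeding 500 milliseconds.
7

To count timeouts:

1. Threshold: 500ms
2. Extract duration from each log entry
3. Count entries where duration > 500
4. Timeout count: 7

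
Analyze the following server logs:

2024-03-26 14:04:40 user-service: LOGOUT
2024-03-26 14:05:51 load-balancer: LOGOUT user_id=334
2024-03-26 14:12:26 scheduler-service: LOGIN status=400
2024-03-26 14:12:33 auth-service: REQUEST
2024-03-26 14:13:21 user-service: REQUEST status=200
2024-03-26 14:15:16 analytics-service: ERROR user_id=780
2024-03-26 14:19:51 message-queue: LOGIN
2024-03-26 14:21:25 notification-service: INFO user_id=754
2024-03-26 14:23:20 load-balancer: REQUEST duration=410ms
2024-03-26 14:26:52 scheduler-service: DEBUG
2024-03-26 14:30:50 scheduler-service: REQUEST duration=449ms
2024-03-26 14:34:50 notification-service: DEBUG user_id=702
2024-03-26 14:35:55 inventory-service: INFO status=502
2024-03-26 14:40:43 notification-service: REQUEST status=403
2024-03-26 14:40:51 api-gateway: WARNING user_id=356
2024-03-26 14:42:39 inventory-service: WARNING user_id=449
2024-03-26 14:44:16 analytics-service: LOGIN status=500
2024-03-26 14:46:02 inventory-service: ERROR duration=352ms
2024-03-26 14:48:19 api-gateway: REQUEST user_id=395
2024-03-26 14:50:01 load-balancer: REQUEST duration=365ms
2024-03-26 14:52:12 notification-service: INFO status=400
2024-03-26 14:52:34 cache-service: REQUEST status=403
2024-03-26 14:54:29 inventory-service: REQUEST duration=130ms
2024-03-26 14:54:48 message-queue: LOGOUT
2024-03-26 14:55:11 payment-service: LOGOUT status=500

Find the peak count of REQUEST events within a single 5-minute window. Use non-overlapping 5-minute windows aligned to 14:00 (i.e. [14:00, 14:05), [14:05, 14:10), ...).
3

To find the burst window:

1. Divide the log period into non-overlapping 5-minute windows starting at 14:00
2. Count REQUEST events in each window
3. Find the window with maximum count
4. Maximum events in a window: 3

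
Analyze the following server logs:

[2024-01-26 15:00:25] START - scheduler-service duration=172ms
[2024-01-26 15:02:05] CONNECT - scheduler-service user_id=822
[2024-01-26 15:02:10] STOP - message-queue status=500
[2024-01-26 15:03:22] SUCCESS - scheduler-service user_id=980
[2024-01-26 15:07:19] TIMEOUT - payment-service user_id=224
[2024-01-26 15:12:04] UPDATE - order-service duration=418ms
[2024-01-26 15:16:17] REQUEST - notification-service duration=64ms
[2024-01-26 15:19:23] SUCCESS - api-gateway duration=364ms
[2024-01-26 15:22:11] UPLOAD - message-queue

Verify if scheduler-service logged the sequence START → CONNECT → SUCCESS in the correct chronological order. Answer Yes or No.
Yes

To verify sequence order:

1. Find all events in sequence START → CONNECT → SUCCESS for scheduler-service
2. Extract their timestamps
3. Check if timestamps are in ascending order
4. Result: Yes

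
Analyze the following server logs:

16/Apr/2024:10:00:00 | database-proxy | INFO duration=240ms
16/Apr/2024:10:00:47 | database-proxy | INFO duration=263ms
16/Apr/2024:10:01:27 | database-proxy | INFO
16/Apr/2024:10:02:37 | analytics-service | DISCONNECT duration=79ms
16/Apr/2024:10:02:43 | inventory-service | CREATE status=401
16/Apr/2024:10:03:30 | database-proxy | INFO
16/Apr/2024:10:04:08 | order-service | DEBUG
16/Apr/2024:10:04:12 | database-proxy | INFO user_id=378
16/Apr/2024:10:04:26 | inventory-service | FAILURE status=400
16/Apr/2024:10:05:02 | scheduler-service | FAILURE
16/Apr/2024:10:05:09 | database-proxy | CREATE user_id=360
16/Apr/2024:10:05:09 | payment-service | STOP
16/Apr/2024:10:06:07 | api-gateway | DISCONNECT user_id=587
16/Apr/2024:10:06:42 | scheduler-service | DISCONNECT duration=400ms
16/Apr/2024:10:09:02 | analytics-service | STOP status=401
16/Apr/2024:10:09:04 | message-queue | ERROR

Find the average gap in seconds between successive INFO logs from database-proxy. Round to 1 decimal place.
63.0

To calculate average interval:

1. Find all INFO events for database-proxy in order
2. Calculate time gaps between consecutive events
3. Compute mean of gaps: 252 / 4 = 63.0 seconds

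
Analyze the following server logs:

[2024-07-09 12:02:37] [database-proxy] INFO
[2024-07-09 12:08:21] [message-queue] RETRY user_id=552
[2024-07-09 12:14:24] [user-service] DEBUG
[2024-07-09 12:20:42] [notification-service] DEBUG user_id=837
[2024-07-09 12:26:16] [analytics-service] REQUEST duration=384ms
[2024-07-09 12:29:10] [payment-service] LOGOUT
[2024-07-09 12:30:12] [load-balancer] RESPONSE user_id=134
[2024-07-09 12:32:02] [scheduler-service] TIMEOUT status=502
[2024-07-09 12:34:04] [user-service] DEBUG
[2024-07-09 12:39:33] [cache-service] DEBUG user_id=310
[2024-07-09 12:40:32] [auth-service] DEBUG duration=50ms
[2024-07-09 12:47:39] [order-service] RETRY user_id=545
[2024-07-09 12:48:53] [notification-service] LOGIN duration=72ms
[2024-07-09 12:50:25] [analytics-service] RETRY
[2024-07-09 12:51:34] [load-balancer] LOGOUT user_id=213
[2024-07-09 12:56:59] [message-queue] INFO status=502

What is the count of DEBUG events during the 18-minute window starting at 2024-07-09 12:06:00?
2

To count events in the time window:

1. Window boundaries: 2024-07-09 12:06:00 to 2024-07-09 12:24:00
2. Filter for DEBUG events within this window
3. Count matching events: 2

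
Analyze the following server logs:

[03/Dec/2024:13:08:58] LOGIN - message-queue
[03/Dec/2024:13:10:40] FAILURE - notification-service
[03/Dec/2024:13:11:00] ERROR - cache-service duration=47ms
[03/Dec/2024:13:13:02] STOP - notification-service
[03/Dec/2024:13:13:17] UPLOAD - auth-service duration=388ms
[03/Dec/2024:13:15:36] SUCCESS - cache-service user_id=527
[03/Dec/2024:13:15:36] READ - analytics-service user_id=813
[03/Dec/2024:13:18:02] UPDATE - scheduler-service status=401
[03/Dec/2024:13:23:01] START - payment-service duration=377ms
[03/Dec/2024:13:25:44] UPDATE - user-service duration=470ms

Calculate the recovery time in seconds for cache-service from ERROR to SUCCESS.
276

To calculate recovery time:

1. Find ERROR event for cache-service: 03/Dec/2024:13:11:00
2. Find next SUCCESS event for cache-service: 03/Dec/2024:13:15:36
3. Recovery time: 03/Dec/2024:13:15:36 - 03/Dec/2024:13:11:00 = 276 seconds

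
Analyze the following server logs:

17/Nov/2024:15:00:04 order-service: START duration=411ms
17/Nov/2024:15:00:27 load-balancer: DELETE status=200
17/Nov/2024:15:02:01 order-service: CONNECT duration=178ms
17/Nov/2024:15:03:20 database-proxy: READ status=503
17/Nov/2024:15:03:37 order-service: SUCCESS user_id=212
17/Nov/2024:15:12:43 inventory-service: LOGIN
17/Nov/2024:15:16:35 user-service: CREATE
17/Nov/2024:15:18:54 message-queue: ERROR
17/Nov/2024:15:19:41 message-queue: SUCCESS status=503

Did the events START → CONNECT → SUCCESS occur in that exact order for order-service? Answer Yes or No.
Yes

To verify sequence order:

1. Find all events in sequence START → CONNECT → SUCCESS for order-service
2. Extract their timestamps
3. Check if timestamps are in ascending order
4. Result: Yes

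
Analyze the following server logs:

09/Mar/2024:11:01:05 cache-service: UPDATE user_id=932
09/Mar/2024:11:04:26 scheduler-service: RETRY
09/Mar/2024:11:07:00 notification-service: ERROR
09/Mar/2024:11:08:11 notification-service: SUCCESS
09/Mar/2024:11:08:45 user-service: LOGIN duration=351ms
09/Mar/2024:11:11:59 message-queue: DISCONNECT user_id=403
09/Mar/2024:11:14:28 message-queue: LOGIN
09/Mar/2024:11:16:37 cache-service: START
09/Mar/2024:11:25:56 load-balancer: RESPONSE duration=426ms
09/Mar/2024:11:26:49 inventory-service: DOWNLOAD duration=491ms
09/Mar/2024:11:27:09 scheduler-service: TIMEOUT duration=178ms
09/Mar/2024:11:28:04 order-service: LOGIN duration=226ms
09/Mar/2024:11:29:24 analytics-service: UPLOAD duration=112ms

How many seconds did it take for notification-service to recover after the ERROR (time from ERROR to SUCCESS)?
71

To calculate recovery time:

1. Find ERROR event for notification-service: 09/Mar/2024:11:07:00
2. Find next SUCCESS event for notification-service: 09/Mar/2024:11:08:11
3. Recovery time: 09/Mar/2024:11:08:11 - 09/Mar/2024:11:07:00 = 71 seconds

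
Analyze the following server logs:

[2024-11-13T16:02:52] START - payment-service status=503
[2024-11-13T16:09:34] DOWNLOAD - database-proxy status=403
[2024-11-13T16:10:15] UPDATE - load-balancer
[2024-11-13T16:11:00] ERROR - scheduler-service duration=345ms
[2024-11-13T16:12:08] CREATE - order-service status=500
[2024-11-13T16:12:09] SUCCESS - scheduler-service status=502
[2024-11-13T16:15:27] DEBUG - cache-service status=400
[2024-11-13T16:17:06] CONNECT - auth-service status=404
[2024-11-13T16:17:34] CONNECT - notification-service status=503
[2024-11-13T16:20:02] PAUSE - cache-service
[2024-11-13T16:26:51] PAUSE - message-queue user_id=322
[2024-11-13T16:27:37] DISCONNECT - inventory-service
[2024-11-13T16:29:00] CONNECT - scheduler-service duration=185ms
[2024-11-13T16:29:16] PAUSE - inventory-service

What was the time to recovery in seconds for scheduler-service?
69

To calculate recovery time:

1. Find ERROR event for scheduler-service: 2024-11-13T16:11:00
2. Find next SUCCESS event for scheduler-service: 2024-11-13T16:12:09
3. Recovery time: 2024-11-13T16:12:09 - 2024-11-13T16:11:00 = 69 seconds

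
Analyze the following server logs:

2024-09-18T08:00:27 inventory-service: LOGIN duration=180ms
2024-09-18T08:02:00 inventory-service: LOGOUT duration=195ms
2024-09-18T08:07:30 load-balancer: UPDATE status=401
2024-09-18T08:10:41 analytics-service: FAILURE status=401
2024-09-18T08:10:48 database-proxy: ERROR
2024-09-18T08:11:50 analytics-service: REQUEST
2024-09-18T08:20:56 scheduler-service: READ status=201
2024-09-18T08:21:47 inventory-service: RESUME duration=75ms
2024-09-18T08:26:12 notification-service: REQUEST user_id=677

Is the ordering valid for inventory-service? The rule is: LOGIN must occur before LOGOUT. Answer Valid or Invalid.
Valid

To validate ordering:

1. Required order: LOGIN → LOGOUT
2. Rule: LOGIN must occur before LOGOUT
3. Check actual order of events for inventory-service
4. Result: Valid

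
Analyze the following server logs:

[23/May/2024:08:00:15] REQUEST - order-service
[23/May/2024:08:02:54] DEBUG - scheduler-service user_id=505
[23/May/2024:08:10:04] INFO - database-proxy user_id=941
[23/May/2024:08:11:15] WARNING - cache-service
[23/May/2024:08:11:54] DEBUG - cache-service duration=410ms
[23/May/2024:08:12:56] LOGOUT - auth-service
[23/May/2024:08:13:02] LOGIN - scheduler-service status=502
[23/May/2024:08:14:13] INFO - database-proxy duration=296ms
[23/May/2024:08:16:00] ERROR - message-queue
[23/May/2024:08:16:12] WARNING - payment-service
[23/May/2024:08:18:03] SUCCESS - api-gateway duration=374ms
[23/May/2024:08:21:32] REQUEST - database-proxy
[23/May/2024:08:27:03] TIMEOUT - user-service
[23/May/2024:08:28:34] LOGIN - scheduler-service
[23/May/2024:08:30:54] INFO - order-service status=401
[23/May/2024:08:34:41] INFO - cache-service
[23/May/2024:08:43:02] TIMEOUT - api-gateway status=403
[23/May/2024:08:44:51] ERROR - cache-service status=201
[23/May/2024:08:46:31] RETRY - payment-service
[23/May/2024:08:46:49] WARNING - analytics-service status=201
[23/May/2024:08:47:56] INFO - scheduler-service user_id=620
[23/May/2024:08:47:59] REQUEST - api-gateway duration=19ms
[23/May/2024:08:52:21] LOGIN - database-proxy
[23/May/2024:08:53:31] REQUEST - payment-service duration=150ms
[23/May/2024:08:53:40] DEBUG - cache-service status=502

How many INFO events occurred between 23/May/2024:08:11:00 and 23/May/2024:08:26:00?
1

To count events in the time window:

1. Window boundaries: 23/May/2024:08:11:00 to 23/May/2024:08:26:00
2. Filter for INFO events within this window
3. Count matching events: 1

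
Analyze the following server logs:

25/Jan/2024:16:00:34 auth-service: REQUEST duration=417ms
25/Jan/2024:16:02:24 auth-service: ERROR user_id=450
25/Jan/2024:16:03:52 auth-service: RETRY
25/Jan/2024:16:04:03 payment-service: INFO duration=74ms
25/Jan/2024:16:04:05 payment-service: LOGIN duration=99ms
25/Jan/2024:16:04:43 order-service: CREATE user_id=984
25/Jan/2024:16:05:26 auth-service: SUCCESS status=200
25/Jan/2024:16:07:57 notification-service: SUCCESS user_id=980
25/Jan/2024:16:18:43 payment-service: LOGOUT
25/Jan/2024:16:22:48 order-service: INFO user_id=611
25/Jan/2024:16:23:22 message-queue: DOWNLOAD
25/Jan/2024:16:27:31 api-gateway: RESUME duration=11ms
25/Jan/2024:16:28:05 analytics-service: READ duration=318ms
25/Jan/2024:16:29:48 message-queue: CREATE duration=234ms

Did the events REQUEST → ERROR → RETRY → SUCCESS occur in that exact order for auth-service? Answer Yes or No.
Yes

To verify sequence order:

1. Find all events in sequence REQUEST → ERROR → RETRY → SUCCESS for auth-service
2. Extract their timestamps
3. Check if timestamps are in ascending order
4. Result: Yes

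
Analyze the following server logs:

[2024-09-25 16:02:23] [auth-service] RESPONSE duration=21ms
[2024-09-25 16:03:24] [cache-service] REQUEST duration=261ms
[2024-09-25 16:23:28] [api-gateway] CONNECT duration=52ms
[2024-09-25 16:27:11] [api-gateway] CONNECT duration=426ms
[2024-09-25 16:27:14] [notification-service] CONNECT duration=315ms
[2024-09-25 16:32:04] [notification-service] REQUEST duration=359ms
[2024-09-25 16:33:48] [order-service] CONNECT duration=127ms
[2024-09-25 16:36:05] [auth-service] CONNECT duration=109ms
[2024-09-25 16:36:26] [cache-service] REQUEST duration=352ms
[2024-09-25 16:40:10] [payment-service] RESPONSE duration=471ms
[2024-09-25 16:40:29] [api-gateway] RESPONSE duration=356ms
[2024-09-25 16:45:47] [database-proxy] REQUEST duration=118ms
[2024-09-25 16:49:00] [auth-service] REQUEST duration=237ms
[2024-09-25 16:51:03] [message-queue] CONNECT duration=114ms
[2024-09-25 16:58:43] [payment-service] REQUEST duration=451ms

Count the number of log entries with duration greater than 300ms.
7

To count timeouts:

1. Threshold: 300ms
2. Extract duration from each log entry
3. Count entries where duration > 300
4. Timeout count: 7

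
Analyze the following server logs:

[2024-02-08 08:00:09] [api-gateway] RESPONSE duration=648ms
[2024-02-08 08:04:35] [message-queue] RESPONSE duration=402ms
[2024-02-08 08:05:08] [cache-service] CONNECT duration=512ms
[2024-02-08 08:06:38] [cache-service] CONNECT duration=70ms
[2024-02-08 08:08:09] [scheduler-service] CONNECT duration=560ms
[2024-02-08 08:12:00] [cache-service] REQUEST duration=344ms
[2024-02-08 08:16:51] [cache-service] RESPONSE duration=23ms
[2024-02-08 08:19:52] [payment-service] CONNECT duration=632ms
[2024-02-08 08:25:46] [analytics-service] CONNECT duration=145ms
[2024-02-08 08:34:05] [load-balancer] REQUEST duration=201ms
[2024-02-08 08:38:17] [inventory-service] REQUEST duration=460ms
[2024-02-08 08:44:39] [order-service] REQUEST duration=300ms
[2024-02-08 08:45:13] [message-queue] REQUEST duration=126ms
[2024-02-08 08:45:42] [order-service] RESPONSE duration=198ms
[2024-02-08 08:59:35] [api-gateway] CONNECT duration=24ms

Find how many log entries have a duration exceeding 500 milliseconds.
4

To count timeouts:

1. Threshold: 500ms
2. Extract duration from each log entry
3. Count entries where duration > 500
4. Timeout count: 4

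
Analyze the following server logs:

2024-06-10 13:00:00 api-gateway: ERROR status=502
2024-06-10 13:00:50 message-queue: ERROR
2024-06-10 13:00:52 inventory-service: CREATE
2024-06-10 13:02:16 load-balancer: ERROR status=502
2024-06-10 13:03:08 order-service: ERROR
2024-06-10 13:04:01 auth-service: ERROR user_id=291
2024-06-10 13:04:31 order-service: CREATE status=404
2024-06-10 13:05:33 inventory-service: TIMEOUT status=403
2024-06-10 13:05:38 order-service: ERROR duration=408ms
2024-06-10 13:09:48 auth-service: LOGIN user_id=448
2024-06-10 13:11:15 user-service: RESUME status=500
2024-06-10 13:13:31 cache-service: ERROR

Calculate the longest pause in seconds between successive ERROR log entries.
473

To find the longest gap:

1. Extract all ERROR events in chronological order
2. Calculate time differences between consecutive events
3. Find the maximum difference
4. Longest gap: 473 seconds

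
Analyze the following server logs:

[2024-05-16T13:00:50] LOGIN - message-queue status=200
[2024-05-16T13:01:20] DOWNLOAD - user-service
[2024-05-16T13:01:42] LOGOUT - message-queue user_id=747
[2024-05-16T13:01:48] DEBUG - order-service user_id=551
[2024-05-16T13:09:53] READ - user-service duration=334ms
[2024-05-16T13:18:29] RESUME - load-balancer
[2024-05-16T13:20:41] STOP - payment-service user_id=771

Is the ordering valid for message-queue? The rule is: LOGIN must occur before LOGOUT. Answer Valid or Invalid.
Valid

To validate ordering:

1. Required order: LOGIN → LOGOUT
2. Rule: LOGIN must occur before LOGOUT
3. Check actual order of events for message-queue
4. Result: Valid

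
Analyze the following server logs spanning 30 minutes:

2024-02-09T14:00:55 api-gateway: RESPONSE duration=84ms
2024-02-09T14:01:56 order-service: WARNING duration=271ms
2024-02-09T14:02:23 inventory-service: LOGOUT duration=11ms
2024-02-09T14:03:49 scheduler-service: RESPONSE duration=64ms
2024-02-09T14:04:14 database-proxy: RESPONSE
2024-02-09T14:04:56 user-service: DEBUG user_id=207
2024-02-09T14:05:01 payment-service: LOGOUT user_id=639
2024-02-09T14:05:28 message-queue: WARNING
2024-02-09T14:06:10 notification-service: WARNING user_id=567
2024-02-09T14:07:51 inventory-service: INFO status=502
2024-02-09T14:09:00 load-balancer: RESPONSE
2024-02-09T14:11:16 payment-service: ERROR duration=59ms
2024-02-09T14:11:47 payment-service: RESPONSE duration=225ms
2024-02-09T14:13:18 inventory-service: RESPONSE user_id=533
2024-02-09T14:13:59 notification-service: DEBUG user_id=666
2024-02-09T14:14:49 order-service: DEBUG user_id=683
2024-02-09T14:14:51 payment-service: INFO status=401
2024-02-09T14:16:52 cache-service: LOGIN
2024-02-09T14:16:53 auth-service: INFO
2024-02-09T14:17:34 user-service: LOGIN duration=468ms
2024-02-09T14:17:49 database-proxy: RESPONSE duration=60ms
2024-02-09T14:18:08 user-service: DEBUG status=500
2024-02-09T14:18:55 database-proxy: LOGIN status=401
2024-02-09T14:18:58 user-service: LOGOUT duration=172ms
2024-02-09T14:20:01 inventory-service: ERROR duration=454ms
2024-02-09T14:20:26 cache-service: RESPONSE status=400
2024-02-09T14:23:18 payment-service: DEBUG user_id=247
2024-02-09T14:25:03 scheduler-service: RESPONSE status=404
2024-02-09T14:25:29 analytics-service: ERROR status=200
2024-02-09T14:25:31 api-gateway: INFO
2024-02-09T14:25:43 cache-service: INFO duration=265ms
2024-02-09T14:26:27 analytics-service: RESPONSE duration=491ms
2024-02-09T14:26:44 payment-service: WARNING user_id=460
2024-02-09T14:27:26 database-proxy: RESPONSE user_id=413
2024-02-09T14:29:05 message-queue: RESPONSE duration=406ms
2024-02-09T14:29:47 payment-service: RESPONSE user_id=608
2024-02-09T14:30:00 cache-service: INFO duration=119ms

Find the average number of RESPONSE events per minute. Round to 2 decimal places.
0.43

To calculate the rate:

1. Count total RESPONSE events: 13
2. Total time period: 30 minutes
3. Rate = 13 / 30 = 0.43 events per minute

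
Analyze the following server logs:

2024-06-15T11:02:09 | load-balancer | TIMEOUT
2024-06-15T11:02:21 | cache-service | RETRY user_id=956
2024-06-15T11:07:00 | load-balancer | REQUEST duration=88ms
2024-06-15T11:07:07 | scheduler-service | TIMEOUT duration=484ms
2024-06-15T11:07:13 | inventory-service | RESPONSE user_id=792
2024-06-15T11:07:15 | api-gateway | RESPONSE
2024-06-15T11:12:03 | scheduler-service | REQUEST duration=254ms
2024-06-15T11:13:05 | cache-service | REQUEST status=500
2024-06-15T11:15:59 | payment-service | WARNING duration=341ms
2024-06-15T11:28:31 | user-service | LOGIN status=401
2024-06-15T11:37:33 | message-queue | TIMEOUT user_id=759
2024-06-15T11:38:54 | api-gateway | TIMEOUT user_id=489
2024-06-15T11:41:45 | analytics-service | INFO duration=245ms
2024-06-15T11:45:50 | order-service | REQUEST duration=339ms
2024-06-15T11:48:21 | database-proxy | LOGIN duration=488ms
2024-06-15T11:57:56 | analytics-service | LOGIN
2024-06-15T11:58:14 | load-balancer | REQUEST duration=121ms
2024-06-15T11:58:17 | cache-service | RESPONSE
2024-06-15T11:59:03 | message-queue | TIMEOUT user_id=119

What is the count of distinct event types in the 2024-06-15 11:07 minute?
3

To count unique event types:

1. Filter events in the minute starting at 2024-06-15 11:07
2. Extract event types from matching entries
3. Count unique types: 3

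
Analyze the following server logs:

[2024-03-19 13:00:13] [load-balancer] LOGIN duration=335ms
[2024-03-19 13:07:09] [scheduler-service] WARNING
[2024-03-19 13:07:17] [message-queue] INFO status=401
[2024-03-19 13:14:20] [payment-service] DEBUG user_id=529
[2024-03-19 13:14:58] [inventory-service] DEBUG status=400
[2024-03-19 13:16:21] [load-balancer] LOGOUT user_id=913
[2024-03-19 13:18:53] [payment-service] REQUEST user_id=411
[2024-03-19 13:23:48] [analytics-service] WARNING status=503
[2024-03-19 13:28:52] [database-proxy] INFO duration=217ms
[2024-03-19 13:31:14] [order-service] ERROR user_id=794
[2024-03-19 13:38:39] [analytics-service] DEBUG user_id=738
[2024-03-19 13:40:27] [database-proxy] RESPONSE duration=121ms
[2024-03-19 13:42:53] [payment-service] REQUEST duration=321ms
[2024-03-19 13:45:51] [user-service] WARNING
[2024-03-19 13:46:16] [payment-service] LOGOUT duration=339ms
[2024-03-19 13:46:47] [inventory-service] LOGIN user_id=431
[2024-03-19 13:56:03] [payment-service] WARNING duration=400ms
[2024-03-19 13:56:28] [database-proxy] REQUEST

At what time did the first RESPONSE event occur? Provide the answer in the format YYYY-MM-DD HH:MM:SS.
2024-03-19 13:40:27

To find the first event:

1. Filter for all RESPONSE events
2. Sort by timestamp
3. Select the first one
4. Timestamp: 2024-03-19 13:40:27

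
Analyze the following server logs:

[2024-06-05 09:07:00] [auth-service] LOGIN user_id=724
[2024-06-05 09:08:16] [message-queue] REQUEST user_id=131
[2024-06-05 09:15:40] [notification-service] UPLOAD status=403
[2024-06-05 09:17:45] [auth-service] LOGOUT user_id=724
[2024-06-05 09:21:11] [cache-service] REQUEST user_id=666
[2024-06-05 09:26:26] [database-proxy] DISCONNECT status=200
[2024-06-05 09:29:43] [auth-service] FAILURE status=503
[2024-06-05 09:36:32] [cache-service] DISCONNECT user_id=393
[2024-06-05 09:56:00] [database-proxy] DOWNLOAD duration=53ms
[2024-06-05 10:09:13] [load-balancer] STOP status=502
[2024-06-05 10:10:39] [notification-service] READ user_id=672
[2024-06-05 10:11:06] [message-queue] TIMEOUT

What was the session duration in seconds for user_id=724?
645

To calculate session duration:

1. Find LOGIN event for user_id=724: 2024-06-05 09:07:00
2. Find LOGOUT event for user_id=724: 2024-06-05 09:17:45
3. Session duration: 2024-06-05 09:17:45 - 2024-06-05 09:07:00 = 645 seconds (10 minutes)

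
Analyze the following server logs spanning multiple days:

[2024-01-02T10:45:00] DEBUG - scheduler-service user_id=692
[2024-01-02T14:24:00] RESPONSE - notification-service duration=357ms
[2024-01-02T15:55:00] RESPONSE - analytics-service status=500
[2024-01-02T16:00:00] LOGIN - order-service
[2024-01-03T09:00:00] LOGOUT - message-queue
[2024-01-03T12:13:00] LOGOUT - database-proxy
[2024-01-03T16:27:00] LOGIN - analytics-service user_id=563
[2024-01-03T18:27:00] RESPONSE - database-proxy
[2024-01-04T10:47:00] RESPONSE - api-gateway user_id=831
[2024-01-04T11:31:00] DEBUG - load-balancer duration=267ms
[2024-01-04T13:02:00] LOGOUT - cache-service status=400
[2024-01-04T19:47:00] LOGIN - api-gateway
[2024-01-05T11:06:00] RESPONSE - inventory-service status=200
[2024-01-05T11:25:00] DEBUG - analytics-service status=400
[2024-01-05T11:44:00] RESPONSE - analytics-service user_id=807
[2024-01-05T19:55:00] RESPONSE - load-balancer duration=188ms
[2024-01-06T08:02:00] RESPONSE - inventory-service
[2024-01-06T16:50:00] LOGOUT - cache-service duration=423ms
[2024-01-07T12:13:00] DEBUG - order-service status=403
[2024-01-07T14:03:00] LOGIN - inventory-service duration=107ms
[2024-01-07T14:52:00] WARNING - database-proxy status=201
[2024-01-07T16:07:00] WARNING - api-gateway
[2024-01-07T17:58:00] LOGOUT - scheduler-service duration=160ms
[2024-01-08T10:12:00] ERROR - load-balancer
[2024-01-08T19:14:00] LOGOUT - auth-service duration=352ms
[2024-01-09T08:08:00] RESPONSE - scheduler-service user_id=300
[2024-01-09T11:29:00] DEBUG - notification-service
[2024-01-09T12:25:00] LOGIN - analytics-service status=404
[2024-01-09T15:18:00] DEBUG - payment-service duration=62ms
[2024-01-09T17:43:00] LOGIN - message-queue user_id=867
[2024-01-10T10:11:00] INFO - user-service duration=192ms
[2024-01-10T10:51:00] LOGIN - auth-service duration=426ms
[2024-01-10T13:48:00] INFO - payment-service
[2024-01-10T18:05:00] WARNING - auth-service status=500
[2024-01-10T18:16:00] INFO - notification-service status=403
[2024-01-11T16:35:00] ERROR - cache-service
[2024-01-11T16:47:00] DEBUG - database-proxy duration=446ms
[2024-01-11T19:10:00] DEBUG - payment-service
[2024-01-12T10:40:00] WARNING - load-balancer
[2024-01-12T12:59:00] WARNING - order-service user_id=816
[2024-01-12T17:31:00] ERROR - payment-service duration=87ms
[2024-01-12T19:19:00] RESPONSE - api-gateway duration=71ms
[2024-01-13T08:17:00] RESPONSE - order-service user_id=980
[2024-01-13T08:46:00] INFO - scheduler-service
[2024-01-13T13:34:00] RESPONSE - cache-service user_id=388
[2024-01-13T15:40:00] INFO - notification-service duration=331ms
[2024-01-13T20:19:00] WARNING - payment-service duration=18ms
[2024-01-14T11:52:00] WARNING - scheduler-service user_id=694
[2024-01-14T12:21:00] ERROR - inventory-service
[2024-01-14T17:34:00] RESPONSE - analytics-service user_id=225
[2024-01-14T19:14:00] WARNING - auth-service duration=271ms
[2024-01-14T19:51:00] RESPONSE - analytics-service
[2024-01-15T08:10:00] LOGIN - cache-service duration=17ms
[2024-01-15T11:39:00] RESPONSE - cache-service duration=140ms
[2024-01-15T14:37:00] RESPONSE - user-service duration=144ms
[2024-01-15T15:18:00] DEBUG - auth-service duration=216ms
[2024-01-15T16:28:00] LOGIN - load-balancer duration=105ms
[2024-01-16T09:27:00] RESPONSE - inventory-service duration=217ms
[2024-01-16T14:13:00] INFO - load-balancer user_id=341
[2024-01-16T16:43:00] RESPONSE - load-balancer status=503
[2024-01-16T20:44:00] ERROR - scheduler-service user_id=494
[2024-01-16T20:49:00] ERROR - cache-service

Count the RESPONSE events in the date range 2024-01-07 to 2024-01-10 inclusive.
1

To filter by date range:

1. Date range: 2024-01-07 through 2024-01-10, both dates inclusive
2. Filter for RESPONSE events whose date falls in this range
3. Count matching events: 1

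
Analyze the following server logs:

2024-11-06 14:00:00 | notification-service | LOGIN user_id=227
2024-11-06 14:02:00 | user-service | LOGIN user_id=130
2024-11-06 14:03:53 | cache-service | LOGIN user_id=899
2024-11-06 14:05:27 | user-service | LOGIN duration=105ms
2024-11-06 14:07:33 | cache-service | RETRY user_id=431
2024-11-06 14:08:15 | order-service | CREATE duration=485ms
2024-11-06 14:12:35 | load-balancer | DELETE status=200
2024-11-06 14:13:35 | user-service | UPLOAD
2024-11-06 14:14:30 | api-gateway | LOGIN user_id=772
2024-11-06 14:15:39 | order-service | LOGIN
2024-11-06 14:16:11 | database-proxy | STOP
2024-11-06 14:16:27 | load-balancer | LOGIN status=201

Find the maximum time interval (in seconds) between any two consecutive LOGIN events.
543

To find the longest gap:

1. Extract all LOGIN events in chronological order
2. Calculate time differences between consecutive events
3. Find the maximum difference
4. Longest gap: 543 seconds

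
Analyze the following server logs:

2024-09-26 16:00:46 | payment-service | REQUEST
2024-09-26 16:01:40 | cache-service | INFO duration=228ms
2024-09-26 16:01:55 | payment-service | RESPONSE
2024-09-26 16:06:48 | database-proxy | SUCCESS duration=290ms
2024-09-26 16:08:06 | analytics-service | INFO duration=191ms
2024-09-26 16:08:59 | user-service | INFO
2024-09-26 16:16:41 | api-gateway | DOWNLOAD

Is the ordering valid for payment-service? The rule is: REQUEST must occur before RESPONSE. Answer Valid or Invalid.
Valid

To validate ordering:

1. Required order: REQUEST → RESPONSE
2. Rule: REQUEST must occur before RESPONSE
3. Check actual order of events for payment-service
4. Result: Valid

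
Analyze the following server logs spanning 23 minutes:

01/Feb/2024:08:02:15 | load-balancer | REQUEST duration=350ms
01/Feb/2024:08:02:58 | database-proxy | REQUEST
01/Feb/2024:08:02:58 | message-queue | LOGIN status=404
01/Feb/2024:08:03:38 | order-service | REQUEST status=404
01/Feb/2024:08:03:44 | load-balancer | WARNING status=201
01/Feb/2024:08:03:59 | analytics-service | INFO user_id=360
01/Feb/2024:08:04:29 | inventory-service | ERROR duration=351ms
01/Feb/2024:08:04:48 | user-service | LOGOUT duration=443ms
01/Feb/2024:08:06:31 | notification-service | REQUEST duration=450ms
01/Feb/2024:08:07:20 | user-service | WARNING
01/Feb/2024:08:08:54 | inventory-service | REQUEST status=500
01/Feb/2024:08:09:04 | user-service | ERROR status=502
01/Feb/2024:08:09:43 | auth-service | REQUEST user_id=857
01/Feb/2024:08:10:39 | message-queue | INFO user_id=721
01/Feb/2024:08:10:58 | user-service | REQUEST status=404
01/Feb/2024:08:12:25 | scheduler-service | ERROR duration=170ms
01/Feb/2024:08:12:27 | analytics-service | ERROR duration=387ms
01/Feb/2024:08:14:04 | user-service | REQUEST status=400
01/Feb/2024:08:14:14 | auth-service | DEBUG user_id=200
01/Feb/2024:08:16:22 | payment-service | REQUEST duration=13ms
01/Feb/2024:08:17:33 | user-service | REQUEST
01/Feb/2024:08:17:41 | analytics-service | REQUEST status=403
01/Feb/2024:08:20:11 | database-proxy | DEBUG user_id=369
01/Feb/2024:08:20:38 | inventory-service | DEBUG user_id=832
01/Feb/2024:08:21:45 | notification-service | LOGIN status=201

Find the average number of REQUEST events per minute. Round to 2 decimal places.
0.48

To calculate the rate:

1. Count total REQUEST events: 11
2. Total time period: 23 minutes
3. Rate = 11 / 23 = 0.48 events per minute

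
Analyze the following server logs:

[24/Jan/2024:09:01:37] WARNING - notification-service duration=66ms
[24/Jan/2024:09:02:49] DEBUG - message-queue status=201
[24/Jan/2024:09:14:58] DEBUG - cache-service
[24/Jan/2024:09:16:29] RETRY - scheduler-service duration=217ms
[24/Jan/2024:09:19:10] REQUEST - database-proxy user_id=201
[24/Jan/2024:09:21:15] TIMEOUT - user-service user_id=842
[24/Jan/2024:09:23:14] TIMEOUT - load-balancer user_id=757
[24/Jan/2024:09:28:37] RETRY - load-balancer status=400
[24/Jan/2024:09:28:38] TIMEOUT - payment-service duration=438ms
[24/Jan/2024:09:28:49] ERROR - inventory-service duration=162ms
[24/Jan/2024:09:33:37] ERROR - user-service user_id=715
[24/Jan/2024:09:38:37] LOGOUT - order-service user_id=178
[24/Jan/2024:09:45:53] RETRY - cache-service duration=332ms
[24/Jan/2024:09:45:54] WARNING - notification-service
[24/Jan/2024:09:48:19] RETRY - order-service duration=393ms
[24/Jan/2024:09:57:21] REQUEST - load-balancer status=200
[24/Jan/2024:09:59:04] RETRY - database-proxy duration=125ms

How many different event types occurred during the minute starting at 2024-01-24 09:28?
3

To count unique event types:

1. Filter events in the minute starting at 2024-01-24 09:28
2. Extract event types from matching entries
3. Count unique types: 3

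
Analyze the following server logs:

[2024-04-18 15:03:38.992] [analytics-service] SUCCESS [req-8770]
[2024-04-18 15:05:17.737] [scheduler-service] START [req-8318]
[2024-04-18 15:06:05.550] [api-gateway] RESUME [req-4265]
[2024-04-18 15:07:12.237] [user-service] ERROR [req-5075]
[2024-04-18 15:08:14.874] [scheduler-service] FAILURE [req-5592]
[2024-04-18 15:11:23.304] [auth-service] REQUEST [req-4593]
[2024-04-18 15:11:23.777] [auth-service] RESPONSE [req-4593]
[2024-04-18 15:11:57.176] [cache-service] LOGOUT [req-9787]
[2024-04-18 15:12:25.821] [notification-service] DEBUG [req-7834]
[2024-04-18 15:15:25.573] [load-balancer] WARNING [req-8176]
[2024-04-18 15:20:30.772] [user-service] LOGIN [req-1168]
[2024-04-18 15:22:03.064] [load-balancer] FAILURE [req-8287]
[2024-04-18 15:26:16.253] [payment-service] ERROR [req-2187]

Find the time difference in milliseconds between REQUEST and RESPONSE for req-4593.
473

To calculate latency:

1. Find REQUEST with id req-4593: 2024-04-18 15:11:23.304
2. Find RESPONSE with id req-4593: 2024-04-18 15:11:23.777
3. Latency: 2024-04-18 15:11:23.777 - 2024-04-18 15:11:23.304 = 473ms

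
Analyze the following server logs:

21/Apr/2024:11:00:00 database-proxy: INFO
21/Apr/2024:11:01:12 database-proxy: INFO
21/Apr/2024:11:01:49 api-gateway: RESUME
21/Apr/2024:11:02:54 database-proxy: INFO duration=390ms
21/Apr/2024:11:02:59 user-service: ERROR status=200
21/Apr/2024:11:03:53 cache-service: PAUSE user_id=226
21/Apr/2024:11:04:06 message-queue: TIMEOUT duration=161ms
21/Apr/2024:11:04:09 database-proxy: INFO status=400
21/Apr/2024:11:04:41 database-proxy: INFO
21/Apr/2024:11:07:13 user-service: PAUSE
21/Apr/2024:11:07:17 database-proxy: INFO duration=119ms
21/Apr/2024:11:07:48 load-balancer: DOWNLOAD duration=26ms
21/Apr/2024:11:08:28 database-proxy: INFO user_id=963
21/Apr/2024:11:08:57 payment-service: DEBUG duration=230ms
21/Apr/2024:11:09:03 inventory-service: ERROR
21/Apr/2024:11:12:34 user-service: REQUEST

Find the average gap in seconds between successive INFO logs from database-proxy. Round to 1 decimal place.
84.7

To calculate average interval:

1. Find all INFO events for database-proxy in order
2. Calculate time gaps between consecutive events
3. Compute mean of gaps: 508 / 6 = 84.7 seconds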